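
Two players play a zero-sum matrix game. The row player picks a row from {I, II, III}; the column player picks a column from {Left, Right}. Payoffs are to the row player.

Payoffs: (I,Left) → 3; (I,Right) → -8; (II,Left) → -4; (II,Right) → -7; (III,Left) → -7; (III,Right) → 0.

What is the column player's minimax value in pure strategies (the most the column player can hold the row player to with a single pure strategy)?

0

Column maxima: Left → 3, Right → 0.
The smallest of these is 0.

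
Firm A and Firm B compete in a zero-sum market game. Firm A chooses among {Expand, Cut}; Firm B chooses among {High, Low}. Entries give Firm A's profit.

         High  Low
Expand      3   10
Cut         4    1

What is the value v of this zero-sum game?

Row minima: Expand → 3, Cut → 1; maximin = 3.
Column maxima: High → 4, Low → 10; minimax = 4.
3 ≠ 4, so there is no saddle point; optimal play is mixed.
Let Firm A play Expand with probability p. Expected payoff against High: 3p + 4(1−p) = −p + 4; against Low: 10p + 1(1−p) = 9p + 1.
Setting these equal: −p + 4 = 9p + 1 ⇒ −10p = -3 ⇒ p = 3/10, and the value is (-1)·(3/10) + 4 = 37/10.
For Firm B: with q = P(High), equating Expand's and Cut's payoffs gives −7q + 10 = 3q + 1 ⇒ q = 9/10.

37/10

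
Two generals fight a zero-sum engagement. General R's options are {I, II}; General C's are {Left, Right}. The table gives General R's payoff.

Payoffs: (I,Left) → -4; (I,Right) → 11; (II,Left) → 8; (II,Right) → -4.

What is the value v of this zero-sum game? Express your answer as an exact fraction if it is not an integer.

Row minima: I → -4, II → -4; maximin = -4.
Column maxima: Left → 8, Right → 11; minimax = 8.
-4 ≠ 8, so there is no saddle point; optimal play is mixed.
Let General R play I with probability p. Expected payoff against Left: (-4)p + 8(1−p) = −12p + 8; against Right: 11p + (-4)(1−p) = 15p − 4.
Setting these equal: −12p + 8 = 15p − 4 ⇒ −27p = -12 ⇒ p = 4/9, and the value is (-12)·(4/9) + 8 = 8/3.
For General C: with q = P(Left), equating I's and II's payoffs gives −15q + 11 = 12q − 4 ⇒ q = 5/9.

8/3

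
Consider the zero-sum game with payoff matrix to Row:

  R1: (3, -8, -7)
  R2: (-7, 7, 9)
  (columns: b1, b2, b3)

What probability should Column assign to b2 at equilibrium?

2/5

Row minima: R1 → -8, R2 → -7; maximin = -7.
Column maxima: b1 → 3, b2 → 7, b3 → 9; minimax = 3.
-7 ≠ 3, so there is no saddle point; optimal play is mixed.
b3 is strictly dominated by b2 (it gives Row strictly more in every row), so Column never plays it.
On the remaining 2×2 (R1, R2 vs b1, b2):
Let Row play R1 with probability p. Expected payoff against b1: 3p + (-7)(1−p) = 10p − 7; against b2: (-8)p + 7(1−p) = −15p + 7.
Setting these equal: 10p − 7 = −15p + 7 ⇒ 25p = 14 ⇒ p = 14/25, and the value is (10)·(14/25) − 7 = -7/5.
For Column: with q = P(b1), equating R1's and R2's payoffs gives 11q − 8 = −14q + 7 ⇒ q = 3/5.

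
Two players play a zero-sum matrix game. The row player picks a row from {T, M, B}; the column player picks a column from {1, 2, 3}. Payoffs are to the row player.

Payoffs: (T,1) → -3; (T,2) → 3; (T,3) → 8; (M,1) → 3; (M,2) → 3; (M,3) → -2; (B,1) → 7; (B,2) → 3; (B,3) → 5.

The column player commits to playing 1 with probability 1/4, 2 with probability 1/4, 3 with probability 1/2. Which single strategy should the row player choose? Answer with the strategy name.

B

Expected payoff of T: (1/4)·(-3) + (1/4)·3 + (1/2)·8 = 4.
Expected payoff of M: (1/4)·3 + (1/4)·3 + (1/2)·(-2) = 1/2.
Expected payoff of B: (1/4)·7 + (1/4)·3 + (1/2)·5 = 5.
The largest is 5, so the row player's best response is B.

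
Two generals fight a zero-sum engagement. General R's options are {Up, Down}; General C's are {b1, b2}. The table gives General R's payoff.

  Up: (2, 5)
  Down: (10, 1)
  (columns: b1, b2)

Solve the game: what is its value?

4

Row minima: Up → 2, Down → 1; maximin = 2.
Column maxima: b1 → 10, b2 → 5; minimax = 5.
2 ≠ 5, so there is no saddle point; optimal play is mixed.
Let General R play Up with probability p. Expected payoff against b1: 2p + 10(1−p) = −8p + 10; against b2: 5p + 1(1−p) = 4p + 1.
Setting these equal: −8p + 10 = 4p + 1 ⇒ −12p = -9 ⇒ p = 3/4, and the value is (-8)·(3/4) + 10 = 4.
For General C: with q = P(b1), equating Up's and Down's payoffs gives −3q + 5 = 9q + 1 ⇒ q = 1/3.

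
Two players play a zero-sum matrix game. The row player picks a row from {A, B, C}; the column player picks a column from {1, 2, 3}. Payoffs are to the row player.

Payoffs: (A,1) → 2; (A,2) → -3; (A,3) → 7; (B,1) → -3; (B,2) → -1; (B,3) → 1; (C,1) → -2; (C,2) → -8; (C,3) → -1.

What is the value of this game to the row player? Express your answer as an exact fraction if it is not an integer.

-11/7

Row minima: A → -3, B → -3, C → -8; maximin = -3.
Column maxima: 1 → 2, 2 → -1, 3 → 7; minimax = -1.
-3 ≠ -1, so there is no saddle point; optimal play is mixed.
C is strictly dominated by A, so the row player never plays it.
3 is strictly dominated by 1 (it gives the row player strictly more in every row), so the column player never plays it.
On the remaining 2×2 (A, B vs 1, 2):
Let the row player play A with probability p. Expected payoff against 1: 2p + (-3)(1−p) = 5p − 3; against 2: (-3)p + (-1)(1−p) = −2p − 1.
Setting these equal: 5p − 3 = −2p − 1 ⇒ 7p = 2 ⇒ p = 2/7, and the value is (5)·(2/7) − 3 = -11/7.
For the column player: with q = P(1), equating A's and B's payoffs gives 5q − 3 = −2q − 1 ⇒ q = 2/7.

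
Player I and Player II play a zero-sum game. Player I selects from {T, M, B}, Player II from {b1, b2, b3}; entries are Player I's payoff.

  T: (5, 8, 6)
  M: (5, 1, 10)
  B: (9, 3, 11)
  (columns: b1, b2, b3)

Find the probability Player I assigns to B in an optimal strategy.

Row minima: T → 5, M → 1, B → 3; maximin = 5.
Column maxima: b1 → 9, b2 → 8, b3 → 11; minimax = 8.
5 ≠ 8, so there is no saddle point; optimal play is mixed.
M is strictly dominated by B, so Player I never plays it.
b3 is strictly dominated by b1 (it gives Player I strictly more in every row), so Player II never plays it.
On the remaining 2×2 (T, B vs b1, b2):
Let Player I play T with probability p. Expected payoff against b1: 5p + 9(1−p) = −4p + 9; against b2: 8p + 3(1−p) = 5p + 3.
Setting these equal: −4p + 9 = 5p + 3 ⇒ −9p = -6 ⇒ p = 2/3, and the value is (-4)·(2/3) + 9 = 19/3.
For Player II: with q = P(b1), equating T's and B's payoffs gives −3q + 8 = 6q + 3 ⇒ q = 5/9.

1/3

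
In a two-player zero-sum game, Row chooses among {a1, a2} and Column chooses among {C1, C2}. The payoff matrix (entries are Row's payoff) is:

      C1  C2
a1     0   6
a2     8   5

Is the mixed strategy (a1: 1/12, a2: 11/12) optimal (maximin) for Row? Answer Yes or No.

No

Against C1 this mix gives (1/12)·0 + (11/12)·8 = 22/3.
Against C2 this mix gives (1/12)·6 + (11/12)·5 = 61/12.
Column will play C2, holding Row to 61/12. Shifting weight toward the row that does better against C2 would raise this floor (the equalizing mix achieves 16/3 against both C2 and C1), so the proposed strategy is not optimal.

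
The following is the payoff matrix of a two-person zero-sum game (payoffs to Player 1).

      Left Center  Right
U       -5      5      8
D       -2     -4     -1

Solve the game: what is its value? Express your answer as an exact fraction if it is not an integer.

Row minima: U → -5, D → -4; maximin = -4.
Column maxima: Left → -2, Center → 5, Right → 8; minimax = -2.
-4 ≠ -2, so there is no saddle point; optimal play is mixed.
Right is strictly dominated by Left (it gives Player 1 strictly more in every row), so Player 2 never plays it.
On the remaining 2×2 (U, D vs Left, Center):
Let Player 1 play U with probability p. Expected payoff against Left: (-5)p + (-2)(1−p) = −3p − 2; against Center: 5p + (-4)(1−p) = 9p − 4.
Setting these equal: −3p − 2 = 9p − 4 ⇒ −12p = -2 ⇒ p = 1/6, and the value is (-3)·(1/6) − 2 = -5/2.
For Player 2: with q = P(Left), equating U's and D's payoffs gives −10q + 5 = 2q − 4 ⇒ q = 3/4.

-5/2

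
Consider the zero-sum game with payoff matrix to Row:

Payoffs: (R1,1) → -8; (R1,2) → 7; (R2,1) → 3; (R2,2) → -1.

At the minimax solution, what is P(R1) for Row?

4/19

Row minima: R1 → -8, R2 → -1; maximin = -1.
Column maxima: 1 → 3, 2 → 7; minimax = 3.
-1 ≠ 3, so there is no saddle point; optimal play is mixed.
Let Row play R1 with probability p. Expected payoff against 1: (-8)p + 3(1−p) = −11p + 3; against 2: 7p + (-1)(1−p) = 8p − 1.
Setting these equal: −11p + 3 = 8p − 1 ⇒ −19p = -4 ⇒ p = 4/19, and the value is (-11)·(4/19) + 3 = 13/19.
For Column: with q = P(1), equating R1's and R2's payoffs gives −15q + 7 = 4q − 1 ⇒ q = 8/19.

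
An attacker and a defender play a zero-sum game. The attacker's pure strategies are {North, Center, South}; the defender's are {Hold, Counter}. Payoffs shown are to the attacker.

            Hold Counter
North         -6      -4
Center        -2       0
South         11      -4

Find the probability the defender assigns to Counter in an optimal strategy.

13/17

Row minima: North → -6, Center → -2, South → -4; maximin = -2.
Column maxima: Hold → 11, Counter → 0; minimax = 0.
-2 ≠ 0, so there is no saddle point; optimal play is mixed.
North is strictly dominated by Center, so the attacker never plays it.
On the remaining 2×2 (Center, South vs Hold, Counter):
Let the attacker play Center with probability p. Expected payoff against Hold: (-2)p + 11(1−p) = −13p + 11; against Counter: 0p + (-4)(1−p) = 4p − 4.
Setting these equal: −13p + 11 = 4p − 4 ⇒ −17p = -15 ⇒ p = 15/17, and the value is (-13)·(15/17) + 11 = -8/17.
For the defender: with q = P(Hold), equating Center's and South's payoffs gives −2q = 15q − 4 ⇒ q = 4/17.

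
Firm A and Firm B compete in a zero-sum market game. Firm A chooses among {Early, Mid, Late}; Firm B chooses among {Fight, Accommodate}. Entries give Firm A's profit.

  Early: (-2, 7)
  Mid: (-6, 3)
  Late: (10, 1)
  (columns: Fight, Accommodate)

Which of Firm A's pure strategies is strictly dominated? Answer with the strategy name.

Mid

Early gives a strictly higher payoff than Mid against every column: -2 > -6, 7 > 3.
So Mid is strictly dominated and Firm A never plays it.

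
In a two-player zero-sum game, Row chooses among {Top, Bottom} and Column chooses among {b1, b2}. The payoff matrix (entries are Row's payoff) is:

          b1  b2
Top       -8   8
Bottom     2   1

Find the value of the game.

Row minima: Top → -8, Bottom → 1; maximin = 1.
Column maxima: b1 → 2, b2 → 8; minimax = 2.
1 ≠ 2, so there is no saddle point; optimal play is mixed.
Let Row play Top with probability p. Expected payoff against b1: (-8)p + 2(1−p) = −10p + 2; against b2: 8p + 1(1−p) = 7p + 1.
Setting these equal: −10p + 2 = 7p + 1 ⇒ −17p = -1 ⇒ p = 1/17, and the value is (-10)·(1/17) + 2 = 24/17.
For Column: with q = P(b1), equating Top's and Bottom's payoffs gives −16q + 8 = q + 1 ⇒ q = 7/17.

24/17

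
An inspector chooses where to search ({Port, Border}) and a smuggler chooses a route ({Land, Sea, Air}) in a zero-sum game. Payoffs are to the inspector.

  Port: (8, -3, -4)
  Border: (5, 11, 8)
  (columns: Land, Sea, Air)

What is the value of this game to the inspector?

28/5

Row minima: Port → -4, Border → 5; maximin = 5.
Column maxima: Land → 8, Sea → 11, Air → 8; minimax = 8.
5 ≠ 8, so there is no saddle point; optimal play is mixed.
Sea is strictly dominated by Air (it gives the inspector strictly more in every row), so the smuggler never plays it.
On the remaining 2×2 (Port, Border vs Land, Air):
Let the inspector play Port with probability p. Expected payoff against Land: 8p + 5(1−p) = 3p + 5; against Air: (-4)p + 8(1−p) = −12p + 8.
Setting these equal: 3p + 5 = −12p + 8 ⇒ 15p = 3 ⇒ p = 1/5, and the value is (3)·(1/5) + 5 = 28/5.
For the smuggler: with q = P(Land), equating Port's and Border's payoffs gives 12q − 4 = −3q + 8 ⇒ q = 4/5.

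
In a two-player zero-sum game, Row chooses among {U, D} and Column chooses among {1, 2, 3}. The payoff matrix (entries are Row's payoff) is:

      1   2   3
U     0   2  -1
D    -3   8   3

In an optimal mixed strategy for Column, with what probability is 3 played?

Row minima: U → -1, D → -3; maximin = -1.
Column maxima: 1 → 0, 2 → 8, 3 → 3; minimax = 0.
-1 ≠ 0, so there is no saddle point; optimal play is mixed.
2 is strictly dominated by 1 (it gives Row strictly more in every row), so Column never plays it.
On the remaining 2×2 (U, D vs 1, 3):
Let Row play U with probability p. Expected payoff against 1: 0p + (-3)(1−p) = 3p − 3; against 3: (-1)p + 3(1−p) = −4p + 3.
Setting these equal: 3p − 3 = −4p + 3 ⇒ 7p = 6 ⇒ p = 6/7, and the value is (3)·(6/7) − 3 = -3/7.
For Column: with q = P(1), equating U's and D's payoffs gives q − 1 = −6q + 3 ⇒ q = 4/7.

3/7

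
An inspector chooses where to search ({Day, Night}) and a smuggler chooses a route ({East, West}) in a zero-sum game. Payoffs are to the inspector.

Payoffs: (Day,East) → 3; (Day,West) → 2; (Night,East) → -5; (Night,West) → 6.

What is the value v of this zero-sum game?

7/3

Row minima: Day → 2, Night → -5; maximin = 2.
Column maxima: East → 3, West → 6; minimax = 3.
2 ≠ 3, so there is no saddle point; optimal play is mixed.
Let the inspector play Day with probability p. Expected payoff against East: 3p + (-5)(1−p) = 8p − 5; against West: 2p + 6(1−p) = −4p + 6.
Setting these equal: 8p − 5 = −4p + 6 ⇒ 12p = 11 ⇒ p = 11/12, and the value is (8)·(11/12) − 5 = 7/3.
For the smuggler: with q = P(East), equating Day's and Night's payoffs gives q + 2 = −11q + 6 ⇒ q = 1/3.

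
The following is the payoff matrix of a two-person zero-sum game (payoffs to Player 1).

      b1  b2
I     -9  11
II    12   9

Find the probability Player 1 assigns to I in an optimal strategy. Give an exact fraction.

Row minima: I → -9, II → 9; maximin = 9.
Column maxima: b1 → 12, b2 → 11; minimax = 11.
9 ≠ 11, so there is no saddle point; optimal play is mixed.
Let Player 1 play I with probability p. Expected payoff against b1: (-9)p + 12(1−p) = −21p + 12; against b2: 11p + 9(1−p) = 2p + 9.
Setting these equal: −21p + 12 = 2p + 9 ⇒ −23p = -3 ⇒ p = 3/23, and the value is (-21)·(3/23) + 12 = 213/23.
For Player 2: with q = P(b1), equating I's and II's payoffs gives −20q + 11 = 3q + 9 ⇒ q = 2/23.

3/23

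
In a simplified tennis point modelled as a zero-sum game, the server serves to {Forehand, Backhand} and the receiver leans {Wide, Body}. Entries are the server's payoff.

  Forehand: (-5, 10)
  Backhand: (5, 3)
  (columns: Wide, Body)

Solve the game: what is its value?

Row minima: Forehand → -5, Backhand → 3; maximin = 3.
Column maxima: Wide → 5, Body → 10; minimax = 5.
3 ≠ 5, so there is no saddle point; optimal play is mixed.
Let the server play Forehand with probability p. Expected payoff against Wide: (-5)p + 5(1−p) = −10p + 5; against Body: 10p + 3(1−p) = 7p + 3.
Setting these equal: −10p + 5 = 7p + 3 ⇒ −17p = -2 ⇒ p = 2/17, and the value is (-10)·(2/17) + 5 = 65/17.
For the receiver: with q = P(Wide), equating Forehand's and Backhand's payoffs gives −15q + 10 = 2q + 3 ⇒ q = 7/17.

65/17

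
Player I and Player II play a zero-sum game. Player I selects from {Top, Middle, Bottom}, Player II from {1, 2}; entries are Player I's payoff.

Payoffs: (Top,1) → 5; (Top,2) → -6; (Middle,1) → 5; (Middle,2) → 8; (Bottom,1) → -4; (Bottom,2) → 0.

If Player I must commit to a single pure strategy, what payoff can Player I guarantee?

Row minima: Top → -6, Middle → 5, Bottom → -4.
The best of these is 5.

5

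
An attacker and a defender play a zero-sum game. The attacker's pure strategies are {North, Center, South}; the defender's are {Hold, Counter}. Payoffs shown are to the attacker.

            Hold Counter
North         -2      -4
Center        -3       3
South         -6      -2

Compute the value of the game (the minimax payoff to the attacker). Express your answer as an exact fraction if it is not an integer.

-9/4

Row minima: North → -4, Center → -3, South → -6; maximin = -3.
Column maxima: Hold → -2, Counter → 3; minimax = -2.
-3 ≠ -2, so there is no saddle point; optimal play is mixed.
South is strictly dominated by Center, so the attacker never plays it.
On the remaining 2×2 (North, Center vs Hold, Counter):
Let the attacker play North with probability p. Expected payoff against Hold: (-2)p + (-3)(1−p) = p − 3; against Counter: (-4)p + 3(1−p) = −7p + 3.
Setting these equal: p − 3 = −7p + 3 ⇒ 8p = 6 ⇒ p = 3/4, and the value is (1)·(3/4) − 3 = -9/4.
For the defender: with q = P(Hold), equating North's and Center's payoffs gives 2q − 4 = −6q + 3 ⇒ q = 7/8.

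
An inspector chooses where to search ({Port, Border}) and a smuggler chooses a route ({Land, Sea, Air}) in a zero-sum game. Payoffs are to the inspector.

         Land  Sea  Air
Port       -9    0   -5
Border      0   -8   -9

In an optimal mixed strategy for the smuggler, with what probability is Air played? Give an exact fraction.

9/13

Row minima: Port → -9, Border → -9; maximin = -9.
Column maxima: Land → 0, Sea → 0, Air → -5; minimax = -5.
-9 ≠ -5, so there is no saddle point; optimal play is mixed.
Sea is strictly dominated by Air (it gives the inspector strictly more in every row), so the smuggler never plays it.
On the remaining 2×2 (Port, Border vs Land, Air):
Let the inspector play Port with probability p. Expected payoff against Land: (-9)p + 0(1−p) = −9p; against Air: (-5)p + (-9)(1−p) = 4p − 9.
Setting these equal: −9p = 4p − 9 ⇒ −13p = -9 ⇒ p = 9/13, and the value is (-9)·(9/13) = -81/13.
For the smuggler: with q = P(Land), equating Port's and Border's payoffs gives −4q − 5 = 9q − 9 ⇒ q = 4/13.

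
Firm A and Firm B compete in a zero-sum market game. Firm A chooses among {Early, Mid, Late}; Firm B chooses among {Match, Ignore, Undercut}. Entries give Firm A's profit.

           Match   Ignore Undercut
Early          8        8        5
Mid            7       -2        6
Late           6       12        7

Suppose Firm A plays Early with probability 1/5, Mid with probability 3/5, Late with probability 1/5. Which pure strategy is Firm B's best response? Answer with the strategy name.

If Firm B plays Match, Firm A's expected payoff is (1/5)·8 + (3/5)·7 + (1/5)·6 = 7.
If Firm B plays Ignore, Firm A's expected payoff is (1/5)·8 + (3/5)·(-2) + (1/5)·12 = 14/5.
If Firm B plays Undercut, Firm A's expected payoff is (1/5)·5 + (3/5)·6 + (1/5)·7 = 6.
Firm B minimizes Firm A's payoff; the smallest is 14/5, so the best response is Ignore.

Ignore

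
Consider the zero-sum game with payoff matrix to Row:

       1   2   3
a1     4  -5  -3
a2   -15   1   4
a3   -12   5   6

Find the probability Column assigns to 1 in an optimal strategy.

5/13

Row minima: a1 → -5, a2 → -15, a3 → -12; maximin = -5.
Column maxima: 1 → 4, 2 → 5, 3 → 6; minimax = 4.
-5 ≠ 4, so there is no saddle point; optimal play is mixed.
a2 is strictly dominated by a3, so Row never plays it.
3 is strictly dominated by 2 (it gives Row strictly more in every row), so Column never plays it.
On the remaining 2×2 (a1, a3 vs 1, 2):
Let Row play a1 with probability p. Expected payoff against 1: 4p + (-12)(1−p) = 16p − 12; against 2: (-5)p + 5(1−p) = −10p + 5.
Setting these equal: 16p − 12 = −10p + 5 ⇒ 26p = 17 ⇒ p = 17/26, and the value is (16)·(17/26) − 12 = -20/13.
For Column: with q = P(1), equating a1's and a3's payoffs gives 9q − 5 = −17q + 5 ⇒ q = 5/13.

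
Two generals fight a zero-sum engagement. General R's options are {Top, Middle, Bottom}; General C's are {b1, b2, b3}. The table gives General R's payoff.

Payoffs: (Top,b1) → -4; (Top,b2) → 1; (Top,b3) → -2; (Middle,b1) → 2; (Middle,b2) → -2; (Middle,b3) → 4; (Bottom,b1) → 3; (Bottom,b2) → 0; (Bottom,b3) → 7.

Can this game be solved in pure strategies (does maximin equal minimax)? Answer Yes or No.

Row minima: Top → -4, Middle → -2, Bottom → 0; maximin = 0.
Column maxima: b1 → 3, b2 → 1, b3 → 7; minimax = 1.
0 ≠ 1, so no pure-strategy equilibrium exists.

No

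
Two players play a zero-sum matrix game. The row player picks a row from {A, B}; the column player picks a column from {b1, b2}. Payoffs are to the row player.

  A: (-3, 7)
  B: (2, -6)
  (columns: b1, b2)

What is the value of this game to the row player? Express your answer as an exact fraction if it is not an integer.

-2/9

Row minima: A → -3, B → -6; maximin = -3.
Column maxima: b1 → 2, b2 → 7; minimax = 2.
-3 ≠ 2, so there is no saddle point; optimal play is mixed.
Let the row player play A with probability p. Expected payoff against b1: (-3)p + 2(1−p) = −5p + 2; against b2: 7p + (-6)(1−p) = 13p − 6.
Setting these equal: −5p + 2 = 13p − 6 ⇒ −18p = -8 ⇒ p = 4/9, and the value is (-5)·(4/9) + 2 = -2/9.
For the column player: with q = P(b1), equating A's and B's payoffs gives −10q + 7 = 8q − 6 ⇒ q = 13/18.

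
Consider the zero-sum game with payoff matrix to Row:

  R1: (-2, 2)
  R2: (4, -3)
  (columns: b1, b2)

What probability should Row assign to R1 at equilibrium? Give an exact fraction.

Row minima: R1 → -2, R2 → -3; maximin = -2.
Column maxima: b1 → 4, b2 → 2; minimax = 2.
-2 ≠ 2, so there is no saddle point; optimal play is mixed.
Let Row play R1 with probability p. Expected payoff against b1: (-2)p + 4(1−p) = −6p + 4; against b2: 2p + (-3)(1−p) = 5p − 3.
Setting these equal: −6p + 4 = 5p − 3 ⇒ −11p = -7 ⇒ p = 7/11, and the value is (-6)·(7/11) + 4 = 2/11.
For Column: with q = P(b1), equating R1's and R2's payoffs gives −4q + 2 = 7q − 3 ⇒ q = 5/11.

7/11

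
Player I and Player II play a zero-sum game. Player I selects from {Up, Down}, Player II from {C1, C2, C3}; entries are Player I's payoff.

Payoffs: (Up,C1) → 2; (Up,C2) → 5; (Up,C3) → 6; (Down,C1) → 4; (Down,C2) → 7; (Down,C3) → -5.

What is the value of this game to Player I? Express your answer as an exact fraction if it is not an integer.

34/13

Row minima: Up → 2, Down → -5; maximin = 2.
Column maxima: C1 → 4, C2 → 7, C3 → 6; minimax = 4.
2 ≠ 4, so there is no saddle point; optimal play is mixed.
C2 is strictly dominated by C1 (it gives Player I strictly more in every row), so Player II never plays it.
On the remaining 2×2 (Up, Down vs C1, C3):
Let Player I play Up with probability p. Expected payoff against C1: 2p + 4(1−p) = −2p + 4; against C3: 6p + (-5)(1−p) = 11p − 5.
Setting these equal: −2p + 4 = 11p − 5 ⇒ −13p = -9 ⇒ p = 9/13, and the value is (-2)·(9/13) + 4 = 34/13.
For Player II: with q = P(C1), equating Up's and Down's payoffs gives −4q + 6 = 9q − 5 ⇒ q = 11/13.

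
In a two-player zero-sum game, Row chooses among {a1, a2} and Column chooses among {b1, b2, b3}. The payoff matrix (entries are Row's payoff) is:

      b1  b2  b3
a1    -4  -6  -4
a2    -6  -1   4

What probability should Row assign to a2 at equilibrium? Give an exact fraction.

Row minima: a1 → -6, a2 → -6; maximin = -6.
Column maxima: b1 → -4, b2 → -1, b3 → 4; minimax = -4.
-6 ≠ -4, so there is no saddle point; optimal play is mixed.
b3 is strictly dominated by b2 (it gives Row strictly more in every row), so Column never plays it.
On the remaining 2×2 (a1, a2 vs b1, b2):
Let Row play a1 with probability p. Expected payoff against b1: (-4)p + (-6)(1−p) = 2p − 6; against b2: (-6)p + (-1)(1−p) = −5p − 1.
Setting these equal: 2p − 6 = −5p − 1 ⇒ 7p = 5 ⇒ p = 5/7, and the value is (2)·(5/7) − 6 = -32/7.
For Column: with q = P(b1), equating a1's and a2's payoffs gives 2q − 6 = −5q − 1 ⇒ q = 5/7.

2/7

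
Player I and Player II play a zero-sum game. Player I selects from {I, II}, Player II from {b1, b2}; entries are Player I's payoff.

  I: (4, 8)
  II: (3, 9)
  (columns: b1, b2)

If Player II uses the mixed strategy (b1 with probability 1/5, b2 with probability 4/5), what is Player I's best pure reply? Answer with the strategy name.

II

Expected payoff of I: (1/5)·4 + (4/5)·8 = 36/5.
Expected payoff of II: (1/5)·3 + (4/5)·9 = 39/5.
The largest is 39/5, so Player I's best response is II.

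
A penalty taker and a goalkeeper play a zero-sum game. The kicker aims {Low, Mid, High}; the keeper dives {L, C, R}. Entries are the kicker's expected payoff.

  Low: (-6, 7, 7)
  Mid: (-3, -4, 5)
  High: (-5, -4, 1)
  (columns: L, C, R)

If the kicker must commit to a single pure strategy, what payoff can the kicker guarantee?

-4

Row minima: Low → -6, Mid → -4, High → -5.
The best of these is -4.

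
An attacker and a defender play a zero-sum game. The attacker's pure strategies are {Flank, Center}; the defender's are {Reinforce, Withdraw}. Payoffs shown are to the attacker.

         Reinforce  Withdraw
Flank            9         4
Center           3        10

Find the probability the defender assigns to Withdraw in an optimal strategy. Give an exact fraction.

Row minima: Flank → 4, Center → 3; maximin = 4.
Column maxima: Reinforce → 9, Withdraw → 10; minimax = 9.
4 ≠ 9, so there is no saddle point; optimal play is mixed.
Let the attacker play Flank with probability p. Expected payoff against Reinforce: 9p + 3(1−p) = 6p + 3; against Withdraw: 4p + 10(1−p) = −6p + 10.
Setting these equal: 6p + 3 = −6p + 10 ⇒ 12p = 7 ⇒ p = 7/12, and the value is (6)·(7/12) + 3 = 13/2.
For the defender: with q = P(Reinforce), equating Flank's and Center's payoffs gives 5q + 4 = −7q + 10 ⇒ q = 1/2.

1/2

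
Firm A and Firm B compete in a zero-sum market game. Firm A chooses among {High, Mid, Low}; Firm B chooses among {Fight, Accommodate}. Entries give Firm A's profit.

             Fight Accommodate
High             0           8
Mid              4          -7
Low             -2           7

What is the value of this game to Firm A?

Row minima: High → 0, Mid → -7, Low → -2; maximin = 0.
Column maxima: Fight → 4, Accommodate → 8; minimax = 4.
0 ≠ 4, so there is no saddle point; optimal play is mixed.
Low is strictly dominated by High, so Firm A never plays it.
On the remaining 2×2 (High, Mid vs Fight, Accommodate):
Let Firm A play High with probability p. Expected payoff against Fight: 0p + 4(1−p) = −4p + 4; against Accommodate: 8p + (-7)(1−p) = 15p − 7.
Setting these equal: −4p + 4 = 15p − 7 ⇒ −19p = -11 ⇒ p = 11/19, and the value is (-4)·(11/19) + 4 = 32/19.
For Firm B: with q = P(Fight), equating High's and Mid's payoffs gives −8q + 8 = 11q − 7 ⇒ q = 15/19.

32/19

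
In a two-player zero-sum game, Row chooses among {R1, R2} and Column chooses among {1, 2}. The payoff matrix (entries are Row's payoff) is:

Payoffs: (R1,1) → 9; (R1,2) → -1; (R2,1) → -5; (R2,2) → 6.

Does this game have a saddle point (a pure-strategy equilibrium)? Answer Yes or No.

No

Row minima: R1 → -1, R2 → -5; maximin = -1.
Column maxima: 1 → 9, 2 → 6; minimax = 6.
-1 ≠ 6, so no pure-strategy equilibrium exists.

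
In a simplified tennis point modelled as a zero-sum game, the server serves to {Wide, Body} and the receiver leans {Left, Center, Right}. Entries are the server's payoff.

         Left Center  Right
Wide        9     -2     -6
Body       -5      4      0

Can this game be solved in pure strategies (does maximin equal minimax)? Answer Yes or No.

Row minima: Wide → -6, Body → -5; maximin = -5.
Column maxima: Left → 9, Center → 4, Right → 0; minimax = 0.
-5 ≠ 0, so no pure-strategy equilibrium exists.

No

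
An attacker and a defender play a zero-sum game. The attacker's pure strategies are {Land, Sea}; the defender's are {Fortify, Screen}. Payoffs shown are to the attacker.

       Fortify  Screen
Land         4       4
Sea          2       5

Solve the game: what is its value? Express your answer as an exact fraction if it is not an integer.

4

Row minima: Land → 4, Sea → 2; maximin = 4.
Column maxima: Fortify → 4, Screen → 5; minimax = 4.
Since maximin = minimax = 4, there is a saddle point and the value is 4.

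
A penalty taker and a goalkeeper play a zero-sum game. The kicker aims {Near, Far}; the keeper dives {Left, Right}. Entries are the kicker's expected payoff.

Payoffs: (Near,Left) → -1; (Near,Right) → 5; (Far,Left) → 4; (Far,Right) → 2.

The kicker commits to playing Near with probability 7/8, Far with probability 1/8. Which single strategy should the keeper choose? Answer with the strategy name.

Left

If the keeper plays Left, the kicker's expected payoff is (7/8)·(-1) + (1/8)·4 = -3/8.
If the keeper plays Right, the kicker's expected payoff is (7/8)·5 + (1/8)·2 = 37/8.
The keeper minimizes the kicker's payoff; the smallest is -3/8, so the best response is Left.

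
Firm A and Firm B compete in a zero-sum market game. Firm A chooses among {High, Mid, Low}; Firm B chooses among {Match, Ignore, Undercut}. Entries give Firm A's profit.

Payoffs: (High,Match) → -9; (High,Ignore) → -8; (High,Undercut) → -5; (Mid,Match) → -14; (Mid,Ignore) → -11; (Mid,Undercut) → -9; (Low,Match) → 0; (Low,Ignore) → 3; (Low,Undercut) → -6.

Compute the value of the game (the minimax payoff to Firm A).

Row minima: High → -9, Mid → -14, Low → -6; maximin = -6.
Column maxima: Match → 0, Ignore → 3, Undercut → -5; minimax = -5.
-6 ≠ -5, so there is no saddle point; optimal play is mixed.
Mid is strictly dominated by High, so Firm A never plays it.
Ignore is strictly dominated by Match (it gives Firm A strictly more in every row), so Firm B never plays it.
On the remaining 2×2 (High, Low vs Match, Undercut):
Let Firm A play High with probability p. Expected payoff against Match: (-9)p + 0(1−p) = −9p; against Undercut: (-5)p + (-6)(1−p) = p − 6.
Setting these equal: −9p = p − 6 ⇒ −10p = -6 ⇒ p = 3/5, and the value is (-9)·(3/5) = -27/5.
For Firm B: with q = P(Match), equating High's and Low's payoffs gives −4q − 5 = 6q − 6 ⇒ q = 1/10.

-27/5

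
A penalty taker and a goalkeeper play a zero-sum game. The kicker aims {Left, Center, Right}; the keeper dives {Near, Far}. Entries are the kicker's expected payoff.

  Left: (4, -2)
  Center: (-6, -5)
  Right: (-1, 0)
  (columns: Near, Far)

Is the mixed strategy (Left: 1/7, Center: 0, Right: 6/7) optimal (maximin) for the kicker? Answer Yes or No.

Yes

Against Near this mix gives (1/7)·4 + (6/7)·(-1) = -2/7.
Against Far this mix gives (1/7)·(-2) + (6/7)·0 = -2/7.
All of the keeper's active replies (Near, Far) yield -2/7, and no column does worse for the kicker. The mix makes the keeper indifferent and guarantees -2/7, so it is optimal.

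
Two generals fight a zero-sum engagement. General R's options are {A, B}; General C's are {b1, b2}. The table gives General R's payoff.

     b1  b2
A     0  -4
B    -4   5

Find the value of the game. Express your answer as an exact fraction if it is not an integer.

-16/13

Row minima: A → -4, B → -4; maximin = -4.
Column maxima: b1 → 0, b2 → 5; minimax = 0.
-4 ≠ 0, so there is no saddle point; optimal play is mixed.
Let General R play A with probability p. Expected payoff against b1: 0p + (-4)(1−p) = 4p − 4; against b2: (-4)p + 5(1−p) = −9p + 5.
Setting these equal: 4p − 4 = −9p + 5 ⇒ 13p = 9 ⇒ p = 9/13, and the value is (4)·(9/13) − 4 = -16/13.
For General C: with q = P(b1), equating A's and B's payoffs gives 4q − 4 = −9q + 5 ⇒ q = 9/13.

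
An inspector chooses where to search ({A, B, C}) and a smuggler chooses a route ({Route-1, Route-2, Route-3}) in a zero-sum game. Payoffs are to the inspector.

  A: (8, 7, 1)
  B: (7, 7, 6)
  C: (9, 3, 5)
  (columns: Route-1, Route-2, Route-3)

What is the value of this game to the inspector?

Row minima: A → 1, B → 6, C → 3; maximin = 6.
Column maxima: Route-1 → 9, Route-2 → 7, Route-3 → 6; minimax = 6.
Since maximin = minimax = 6, there is a saddle point and the value is 6.

6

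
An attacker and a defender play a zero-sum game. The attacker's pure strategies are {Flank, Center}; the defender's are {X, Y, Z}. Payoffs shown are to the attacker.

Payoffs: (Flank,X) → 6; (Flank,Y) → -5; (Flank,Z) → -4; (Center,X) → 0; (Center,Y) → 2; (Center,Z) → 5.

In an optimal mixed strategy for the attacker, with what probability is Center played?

Row minima: Flank → -5, Center → 0; maximin = 0.
Column maxima: X → 6, Y → 2, Z → 5; minimax = 2.
0 ≠ 2, so there is no saddle point; optimal play is mixed.
Z is strictly dominated by Y (it gives the attacker strictly more in every row), so the defender never plays it.
On the remaining 2×2 (Flank, Center vs X, Y):
Let the attacker play Flank with probability p. Expected payoff against X: 6p + 0(1−p) = 6p; against Y: (-5)p + 2(1−p) = −7p + 2.
Setting these equal: 6p = −7p + 2 ⇒ 13p = 2 ⇒ p = 2/13, and the value is (6)·(2/13) = 12/13.
For the defender: with q = P(X), equating Flank's and Center's payoffs gives 11q − 5 = −2q + 2 ⇒ q = 7/13.

11/13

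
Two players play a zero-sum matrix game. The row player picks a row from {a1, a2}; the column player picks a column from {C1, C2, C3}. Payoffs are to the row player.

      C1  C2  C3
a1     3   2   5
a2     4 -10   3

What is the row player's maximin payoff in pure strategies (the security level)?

Row minima: a1 → 2, a2 → -10.
The best of these is 2.

2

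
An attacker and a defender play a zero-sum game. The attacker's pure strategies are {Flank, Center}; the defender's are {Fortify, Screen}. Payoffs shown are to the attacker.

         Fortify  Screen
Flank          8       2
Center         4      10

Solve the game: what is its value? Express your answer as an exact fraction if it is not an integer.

6

Row minima: Flank → 2, Center → 4; maximin = 4.
Column maxima: Fortify → 8, Screen → 10; minimax = 8.
4 ≠ 8, so there is no saddle point; optimal play is mixed.
Let the attacker play Flank with probability p. Expected payoff against Fortify: 8p + 4(1−p) = 4p + 4; against Screen: 2p + 10(1−p) = −8p + 10.
Setting these equal: 4p + 4 = −8p + 10 ⇒ 12p = 6 ⇒ p = 1/2, and the value is (4)·(1/2) + 4 = 6.
For the defender: with q = P(Fortify), equating Flank's and Center's payoffs gives 6q + 2 = −6q + 10 ⇒ q = 2/3.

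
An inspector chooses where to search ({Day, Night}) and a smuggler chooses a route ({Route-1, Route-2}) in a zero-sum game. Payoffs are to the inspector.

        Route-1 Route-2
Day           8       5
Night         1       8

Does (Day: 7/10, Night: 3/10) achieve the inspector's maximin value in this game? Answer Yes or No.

Against Route-1 this mix gives (7/10)·8 + (3/10)·1 = 59/10.
Against Route-2 this mix gives (7/10)·5 + (3/10)·8 = 59/10.
All of the smuggler's active replies (Route-1, Route-2) yield 59/10, and no column does worse for the inspector. The mix makes the smuggler indifferent and guarantees 59/10, so it is optimal.

Yes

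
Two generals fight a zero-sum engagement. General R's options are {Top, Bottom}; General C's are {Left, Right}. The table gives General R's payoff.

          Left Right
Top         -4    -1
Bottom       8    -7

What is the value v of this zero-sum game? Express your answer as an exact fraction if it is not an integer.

Row minima: Top → -4, Bottom → -7; maximin = -4.
Column maxima: Left → 8, Right → -1; minimax = -1.
-4 ≠ -1, so there is no saddle point; optimal play is mixed.
Let General R play Top with probability p. Expected payoff against Left: (-4)p + 8(1−p) = −12p + 8; against Right: (-1)p + (-7)(1−p) = 6p − 7.
Setting these equal: −12p + 8 = 6p − 7 ⇒ −18p = -15 ⇒ p = 5/6, and the value is (-12)·(5/6) + 8 = -2.
For General C: with q = P(Left), equating Top's and Bottom's payoffs gives −3q − 1 = 15q − 7 ⇒ q = 1/3.

-2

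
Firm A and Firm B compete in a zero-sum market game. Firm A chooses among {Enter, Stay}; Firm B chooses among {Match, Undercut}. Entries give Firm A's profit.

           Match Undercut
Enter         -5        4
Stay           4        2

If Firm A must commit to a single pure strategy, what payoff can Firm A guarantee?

2

Row minima: Enter → -5, Stay → 2.
The best of these is 2.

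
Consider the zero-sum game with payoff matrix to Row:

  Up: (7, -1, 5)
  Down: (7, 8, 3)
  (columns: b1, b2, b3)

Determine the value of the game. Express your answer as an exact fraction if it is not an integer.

43/11

Row minima: Up → -1, Down → 3; maximin = 3.
Column maxima: b1 → 7, b2 → 8, b3 → 5; minimax = 5.
3 ≠ 5, so there is no saddle point; optimal play is mixed.
b1 is strictly dominated by b3 (it gives Row strictly more in every row), so Column never plays it.
On the remaining 2×2 (Up, Down vs b2, b3):
Let Row play Up with probability p. Expected payoff against b2: (-1)p + 8(1−p) = −9p + 8; against b3: 5p + 3(1−p) = 2p + 3.
Setting these equal: −9p + 8 = 2p + 3 ⇒ −11p = -5 ⇒ p = 5/11, and the value is (-9)·(5/11) + 8 = 43/11.
For Column: with q = P(b2), equating Up's and Down's payoffs gives −6q + 5 = 5q + 3 ⇒ q = 2/11.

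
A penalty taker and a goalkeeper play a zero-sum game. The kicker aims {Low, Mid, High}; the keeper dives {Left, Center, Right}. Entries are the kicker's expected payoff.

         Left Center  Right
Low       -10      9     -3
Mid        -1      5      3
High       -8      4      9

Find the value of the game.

Row minima: Low → -10, Mid → -1, High → -8; maximin = -1.
Column maxima: Left → -1, Center → 9, Right → 9; minimax = -1.
Since maximin = minimax = -1, there is a saddle point and the value is -1.

-1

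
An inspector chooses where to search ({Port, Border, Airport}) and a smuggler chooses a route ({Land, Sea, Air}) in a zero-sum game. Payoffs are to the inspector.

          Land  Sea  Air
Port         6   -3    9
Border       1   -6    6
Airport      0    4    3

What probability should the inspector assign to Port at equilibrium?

4/13

Row minima: Port → -3, Border → -6, Airport → 0; maximin = 0.
Column maxima: Land → 6, Sea → 4, Air → 9; minimax = 4.
0 ≠ 4, so there is no saddle point; optimal play is mixed.
Border is strictly dominated by Port, so the inspector never plays it.
Air is strictly dominated by Land (it gives the inspector strictly more in every row), so the smuggler never plays it.
On the remaining 2×2 (Port, Airport vs Land, Sea):
Let the inspector play Port with probability p. Expected payoff against Land: 6p + 0(1−p) = 6p; against Sea: (-3)p + 4(1−p) = −7p + 4.
Setting these equal: 6p = −7p + 4 ⇒ 13p = 4 ⇒ p = 4/13, and the value is (6)·(4/13) = 24/13.
For the smuggler: with q = P(Land), equating Port's and Airport's payoffs gives 9q − 3 = −4q + 4 ⇒ q = 7/13.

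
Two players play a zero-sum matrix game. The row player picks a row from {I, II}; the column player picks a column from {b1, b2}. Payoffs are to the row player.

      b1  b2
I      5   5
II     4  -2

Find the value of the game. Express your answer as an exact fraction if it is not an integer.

Row minima: I → 5, II → -2; maximin = 5.
Column maxima: b1 → 5, b2 → 5; minimax = 5.
Since maximin = minimax = 5, there is a saddle point and the value is 5.

5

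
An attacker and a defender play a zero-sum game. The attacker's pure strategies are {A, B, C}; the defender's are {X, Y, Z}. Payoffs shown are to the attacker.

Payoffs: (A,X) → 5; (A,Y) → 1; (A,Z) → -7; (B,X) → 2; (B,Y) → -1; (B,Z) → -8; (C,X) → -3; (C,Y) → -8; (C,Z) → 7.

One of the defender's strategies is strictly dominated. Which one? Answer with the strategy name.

X

Y holds the attacker's payoff strictly below X in every row: 1 < 5, -1 < 2, -8 < -3.
So X is strictly dominated for the defender.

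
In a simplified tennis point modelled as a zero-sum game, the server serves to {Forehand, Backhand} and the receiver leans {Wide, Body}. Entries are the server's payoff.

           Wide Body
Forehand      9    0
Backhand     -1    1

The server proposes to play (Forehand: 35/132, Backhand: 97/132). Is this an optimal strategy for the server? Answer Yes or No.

No

Against Wide this mix gives (35/132)·9 + (97/132)·(-1) = 109/66.
Against Body this mix gives (35/132)·0 + (97/132)·1 = 97/132.
The receiver will play Body, holding the server to 97/132. Shifting weight toward the row that does better against Body would raise this floor (the equalizing mix achieves 9/11 against both Body and Wide), so the proposed strategy is not optimal.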